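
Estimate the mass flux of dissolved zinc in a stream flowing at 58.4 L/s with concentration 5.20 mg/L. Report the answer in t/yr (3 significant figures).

9.58 t/yr

58.4 L/s = 0.0584 m³/s.
Mass flux = Q·C = 0.0584 m³/s × 5.2 g/m³ = 0.3037 g/s.
= 0.3037 g/s × 31.56 = 9.583 t/yr.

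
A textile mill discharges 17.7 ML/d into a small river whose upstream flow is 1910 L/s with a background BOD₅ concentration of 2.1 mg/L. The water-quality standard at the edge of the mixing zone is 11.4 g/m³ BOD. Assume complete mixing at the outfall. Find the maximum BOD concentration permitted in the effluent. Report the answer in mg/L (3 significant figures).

17.7 ML/d = 0.2049 m³/s.
1910 L/s = 1.91 m³/s.
Mass balance: 11.4·2.115 = 0.2049·Cₑ + 1.91·2.1.
Cₑ = (24.11 − 4.011) / 0.2049 = 98.11 mg/L.

98.1 mg/L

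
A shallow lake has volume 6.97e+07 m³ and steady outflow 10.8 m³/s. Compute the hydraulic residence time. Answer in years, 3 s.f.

0.205 yr

Q = 10.8 m³/s × 3.156e+07 s/yr = 3.408e+08 m³/yr.
Hydraulic residence time τ = V/Q = 6.97e+07/3.408e+08 = 0.2045 yr.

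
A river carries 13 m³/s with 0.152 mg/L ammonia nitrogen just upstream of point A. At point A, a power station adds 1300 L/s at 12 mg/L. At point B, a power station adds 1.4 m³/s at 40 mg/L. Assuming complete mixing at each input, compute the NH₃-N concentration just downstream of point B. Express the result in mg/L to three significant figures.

4.69 mg/L

1300 L/s = 1.3 m³/s.
After input A: C = (13·0.152 + 1.3·12) / 14.3 = 1.229 mg/L.
After input B: C = (14.3·1.229 + 1.4·40) / 15.7 = 4.686 mg/L.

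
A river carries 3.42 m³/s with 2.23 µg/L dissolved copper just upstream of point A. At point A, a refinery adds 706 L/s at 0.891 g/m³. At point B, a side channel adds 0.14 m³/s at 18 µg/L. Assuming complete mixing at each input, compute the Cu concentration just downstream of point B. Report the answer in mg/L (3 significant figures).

2.23 µg/L = 0.00223 mg/L.
706 L/s = 0.706 m³/s.
After input A: C = (3.42·0.00223 + 0.706·0.891) / 4.126 = 0.1543 mg/L.
18 µg/L = 0.018 mg/L.
After input B: C = (4.126·0.1543 + 0.14·0.018) / 4.266 = 0.1498 mg/L.

0.150 mg/L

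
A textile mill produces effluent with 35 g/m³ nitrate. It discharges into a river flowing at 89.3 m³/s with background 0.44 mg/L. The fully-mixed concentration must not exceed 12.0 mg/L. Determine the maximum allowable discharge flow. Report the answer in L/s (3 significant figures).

44900 L/s

Mass balance at complete mixing: C_std·(Q_w + Q_r) = Q_w·C_e + Q_r·C_b.
Rearranging, Q_w = Q_r·(C_std − C_b)/(C_e − C_std) = 89.3·(12 − 0.44) / (35 − 12) = 44.88 m³/s.
= 4.488e+04 L/s.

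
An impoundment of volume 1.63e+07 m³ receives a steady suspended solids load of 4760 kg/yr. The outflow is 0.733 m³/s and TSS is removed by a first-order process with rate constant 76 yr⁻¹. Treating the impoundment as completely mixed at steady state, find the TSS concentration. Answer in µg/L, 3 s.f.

Outflow Q = 0.733 m³/s × 3.156e+07 s/yr = 2.313e+07 m³/yr.
Steady-state CSTR mass balance: W = Q·C + k·V·C, so C = W/(Q + kV).
Q + kV = 2.313e+07 + 76·1.63e+07 = 1.262e+09 m³/yr.
C = 4760/1.262e+09 = 3.772e-06 kg/m³ = 0.003772 mg/L = 3.772 µg/L.

3.77 µg/L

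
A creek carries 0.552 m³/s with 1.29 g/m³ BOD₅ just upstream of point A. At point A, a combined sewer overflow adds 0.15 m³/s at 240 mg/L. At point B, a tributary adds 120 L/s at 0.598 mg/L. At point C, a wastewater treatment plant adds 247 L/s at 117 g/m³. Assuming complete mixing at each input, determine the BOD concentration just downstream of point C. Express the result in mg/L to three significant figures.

After input A: C = (0.552·1.29 + 0.15·240) / 0.702 = 52.3 mg/L.
120 L/s = 0.12 m³/s.
After input B: C = (0.702·52.3 + 0.12·0.598) / 0.822 = 44.75 mg/L.
247 L/s = 0.247 m³/s.
After input C: C = (0.822·44.75 + 0.247·117) / 1.069 = 61.44 mg/L.

61.4 mg/L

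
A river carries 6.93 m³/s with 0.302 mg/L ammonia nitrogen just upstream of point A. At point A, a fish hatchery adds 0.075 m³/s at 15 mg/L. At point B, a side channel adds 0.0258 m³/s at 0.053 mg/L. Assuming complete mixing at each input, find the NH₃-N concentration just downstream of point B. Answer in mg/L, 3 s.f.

0.458 mg/L

After input A: C = (6.93·0.302 + 0.075·15) / 7.005 = 0.4594 mg/L.
After input B: C = (7.005·0.4594 + 0.0258·0.053) / 7.031 = 0.4579 mg/L.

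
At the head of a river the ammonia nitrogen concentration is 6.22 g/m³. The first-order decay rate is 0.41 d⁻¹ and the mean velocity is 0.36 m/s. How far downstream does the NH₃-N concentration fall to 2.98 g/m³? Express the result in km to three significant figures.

From C = C₀·e^(−kt), t = ln(C₀/C)/k = ln(6.22/2.98)/0.41 = 0.7358/0.41 = 1.795 d.
Distance = v·t = 0.36 m/s × 1.551e+05 s = 5.582e+04 m = 55.82 km.

55.8 km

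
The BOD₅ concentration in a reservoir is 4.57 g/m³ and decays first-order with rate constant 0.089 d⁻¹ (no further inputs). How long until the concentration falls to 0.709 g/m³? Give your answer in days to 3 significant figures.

t = ln(C₀/C)/k = ln(4.57/0.709)/0.089 = 1.863/0.089 = 20.94 d.

20.9 d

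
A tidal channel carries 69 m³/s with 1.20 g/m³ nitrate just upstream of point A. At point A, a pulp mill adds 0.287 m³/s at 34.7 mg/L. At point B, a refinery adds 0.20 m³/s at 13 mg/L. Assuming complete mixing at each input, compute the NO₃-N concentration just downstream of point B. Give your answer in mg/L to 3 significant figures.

1.37 mg/L

After input A: C = (69·1.2 + 0.287·34.7) / 69.29 = 1.339 mg/L.
After input B: C = (69.29·1.339 + 0.2·13) / 69.49 = 1.372 mg/L.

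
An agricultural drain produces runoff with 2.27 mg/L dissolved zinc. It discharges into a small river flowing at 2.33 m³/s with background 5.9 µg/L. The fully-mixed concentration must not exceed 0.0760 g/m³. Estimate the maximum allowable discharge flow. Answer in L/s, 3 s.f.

74.4 L/s

5.9 µg/L = 0.0059 mg/L.
Mass balance at complete mixing: C_std·(Q_w + Q_r) = Q_w·C_e + Q_r·C_b.
Rearranging, Q_w = Q_r·(C_std − C_b)/(C_e − C_std) = 2.33·(0.076 − 0.0059) / (2.27 − 0.076) = 0.07445 m³/s.
= 74.45 L/s.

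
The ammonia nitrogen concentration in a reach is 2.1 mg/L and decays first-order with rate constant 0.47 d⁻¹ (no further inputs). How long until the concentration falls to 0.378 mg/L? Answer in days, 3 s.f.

t = ln(C₀/C)/k = ln(2.1/0.378)/0.47 = 1.715/0.47 = 3.649 d.

3.65 d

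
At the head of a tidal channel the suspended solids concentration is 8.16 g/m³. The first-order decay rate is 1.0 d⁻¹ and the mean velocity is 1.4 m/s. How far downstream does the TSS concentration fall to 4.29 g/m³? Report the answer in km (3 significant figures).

77.8 km

From C = C₀·e^(−kt), t = ln(C₀/C)/k = ln(8.16/4.29)/1.0 = 0.643/1.0 = 0.643 d.
Distance = v·t = 1.4 m/s × 5.555e+04 s = 7.777e+04 m = 77.77 km.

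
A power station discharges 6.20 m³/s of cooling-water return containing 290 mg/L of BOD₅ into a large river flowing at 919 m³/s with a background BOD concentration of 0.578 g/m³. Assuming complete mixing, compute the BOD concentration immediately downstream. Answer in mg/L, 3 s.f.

2.52 mg/L

By mass balance at complete mixing, C = (6.2·290 + 919·0.578) / (6.2 + 919) = 2329/925.2 = 2.517 mg/L.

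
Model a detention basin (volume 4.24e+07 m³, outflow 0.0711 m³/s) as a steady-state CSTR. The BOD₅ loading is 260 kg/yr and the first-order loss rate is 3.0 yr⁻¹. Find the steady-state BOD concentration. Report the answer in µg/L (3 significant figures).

2.01 µg/L

Outflow Q = 0.0711 m³/s × 3.156e+07 s/yr = 2.244e+06 m³/yr.
Steady-state CSTR mass balance: W = Q·C + k·V·C, so C = W/(Q + kV).
Q + kV = 2.244e+06 + 3.0·4.24e+07 = 1.294e+08 m³/yr.
C = 260/1.294e+08 = 2.009e-06 kg/m³ = 0.002009 mg/L = 2.009 µg/L.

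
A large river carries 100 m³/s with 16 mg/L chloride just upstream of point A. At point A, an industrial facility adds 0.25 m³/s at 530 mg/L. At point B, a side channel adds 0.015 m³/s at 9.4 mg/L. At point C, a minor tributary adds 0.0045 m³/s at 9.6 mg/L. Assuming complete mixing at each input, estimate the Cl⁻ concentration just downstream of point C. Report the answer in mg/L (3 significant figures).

After input A: C = (100·16 + 0.25·530) / 100.2 = 17.28 mg/L.
After input B: C = (100.2·17.28 + 0.015·9.4) / 100.3 = 17.28 mg/L.
After input C: C = (100.3·17.28 + 0.0045·9.6) / 100.3 = 17.28 mg/L.

17.3 mg/L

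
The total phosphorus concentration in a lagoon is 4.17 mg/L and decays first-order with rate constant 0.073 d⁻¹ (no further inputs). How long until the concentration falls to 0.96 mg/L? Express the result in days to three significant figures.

20.1 d

t = ln(C₀/C)/k = ln(4.17/0.96)/0.073 = 1.469/0.073 = 20.12 d.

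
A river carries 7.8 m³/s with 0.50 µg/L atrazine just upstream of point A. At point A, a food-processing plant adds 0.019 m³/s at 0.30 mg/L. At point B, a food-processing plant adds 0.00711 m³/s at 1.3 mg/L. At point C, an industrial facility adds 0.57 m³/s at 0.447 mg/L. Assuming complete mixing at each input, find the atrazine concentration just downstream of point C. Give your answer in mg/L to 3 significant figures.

0.0326 mg/L

0.50 µg/L = 0.0005 mg/L.
After input A: C = (7.8·0.0005 + 0.019·0.3) / 7.819 = 0.001228 mg/L.
After input B: C = (7.819·0.001228 + 0.00711·1.3) / 7.826 = 0.002408 mg/L.
After input C: C = (7.826·0.002408 + 0.57·0.447) / 8.396 = 0.03259 mg/L.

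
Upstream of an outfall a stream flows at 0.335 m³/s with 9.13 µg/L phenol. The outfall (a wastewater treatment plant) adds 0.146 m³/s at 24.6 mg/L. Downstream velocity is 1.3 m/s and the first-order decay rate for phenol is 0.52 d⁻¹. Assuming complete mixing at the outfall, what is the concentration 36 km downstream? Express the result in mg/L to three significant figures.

9.13 µg/L = 0.00913 mg/L.
After complete mixing, C₀ = (0.146·24.6 + 0.335·0.00913) / 0.481 = 7.473 mg/L.
Travel time t = 3.6e+04 m / 1.3 m/s = 2.769e+04 s = 0.3205 d.
C = 7.473·exp(−0.52·0.3205) = 7.473·0.8465 = 6.326 mg/L.

6.33 mg/L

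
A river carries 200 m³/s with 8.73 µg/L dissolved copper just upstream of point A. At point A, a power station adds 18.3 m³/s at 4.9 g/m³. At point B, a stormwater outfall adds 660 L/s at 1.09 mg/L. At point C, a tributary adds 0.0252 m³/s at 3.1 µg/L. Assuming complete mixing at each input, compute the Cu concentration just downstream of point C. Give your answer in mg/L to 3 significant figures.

0.421 mg/L

8.73 µg/L = 0.00873 mg/L.
After input A: C = (200·0.00873 + 18.3·4.9) / 218.3 = 0.4188 mg/L.
660 L/s = 0.66 m³/s.
After input B: C = (218.3·0.4188 + 0.66·1.09) / 219 = 0.4208 mg/L.
3.1 µg/L = 0.0031 mg/L.
After input C: C = (219·0.4208 + 0.0252·0.0031) / 219 = 0.4207 mg/L.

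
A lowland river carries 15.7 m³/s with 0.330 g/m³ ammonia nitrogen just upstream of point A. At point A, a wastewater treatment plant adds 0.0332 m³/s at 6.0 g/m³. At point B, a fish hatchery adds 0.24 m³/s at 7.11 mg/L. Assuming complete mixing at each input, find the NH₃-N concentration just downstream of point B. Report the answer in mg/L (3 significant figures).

0.444 mg/L

After input A: C = (15.7·0.33 + 0.0332·6) / 15.73 = 0.342 mg/L.
After input B: C = (15.73·0.342 + 0.24·7.11) / 15.97 = 0.4437 mg/L.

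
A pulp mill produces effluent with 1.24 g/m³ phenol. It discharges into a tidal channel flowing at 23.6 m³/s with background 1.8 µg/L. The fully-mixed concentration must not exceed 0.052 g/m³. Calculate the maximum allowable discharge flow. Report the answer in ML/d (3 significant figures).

86.2 ML/d

1.8 µg/L = 0.0018 mg/L.
Mass balance at complete mixing: C_std·(Q_w + Q_r) = Q_w·C_e + Q_r·C_b.
Rearranging, Q_w = Q_r·(C_std − C_b)/(C_e − C_std) = 23.6·(0.052 − 0.0018) / (1.24 − 0.052) = 0.9972 m³/s.
= 86.16 ML/d.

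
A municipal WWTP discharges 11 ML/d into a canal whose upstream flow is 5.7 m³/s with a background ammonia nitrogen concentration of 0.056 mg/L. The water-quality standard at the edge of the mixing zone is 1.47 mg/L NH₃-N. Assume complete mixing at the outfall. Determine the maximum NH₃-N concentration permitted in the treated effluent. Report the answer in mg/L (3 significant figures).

64.8 mg/L

11 ML/d = 0.1273 m³/s.
Mass balance: 1.47·5.827 = 0.1273·Cₑ + 5.7·0.056.
Cₑ = (8.566 − 0.3192) / 0.1273 = 64.78 mg/L.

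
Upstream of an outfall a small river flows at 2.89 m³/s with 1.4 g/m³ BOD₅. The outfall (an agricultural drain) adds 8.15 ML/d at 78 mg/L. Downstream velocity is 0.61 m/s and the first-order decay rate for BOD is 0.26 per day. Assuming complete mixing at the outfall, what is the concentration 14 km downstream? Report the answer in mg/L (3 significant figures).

3.57 mg/L

8.15 ML/d = 0.09433 m³/s.
After complete mixing, C₀ = (0.09433·78 + 2.89·1.4) / 2.984 = 3.821 mg/L.
Travel time t = 1.4e+04 m / 0.61 m/s = 2.295e+04 s = 0.2656 d.
C = 3.821·exp(−0.26·0.2656) = 3.821·0.9333 = 3.566 mg/L.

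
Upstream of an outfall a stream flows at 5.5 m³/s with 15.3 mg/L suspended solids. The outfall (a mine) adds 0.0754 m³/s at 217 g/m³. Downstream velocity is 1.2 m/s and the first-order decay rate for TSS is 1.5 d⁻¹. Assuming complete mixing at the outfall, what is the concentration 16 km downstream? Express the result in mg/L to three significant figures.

After complete mixing, C₀ = (0.0754·217 + 5.5·15.3) / 5.575 = 18.03 mg/L.
Travel time t = 1.6e+04 m / 1.2 m/s = 1.333e+04 s = 0.1543 d.
C = 18.03·exp(−1.5·0.1543) = 18.03·0.7934 = 14.3 mg/L.

14.3 mg/L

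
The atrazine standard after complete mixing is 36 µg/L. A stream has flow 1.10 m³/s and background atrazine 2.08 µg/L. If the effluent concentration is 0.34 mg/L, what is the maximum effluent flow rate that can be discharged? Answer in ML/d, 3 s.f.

2.08 µg/L = 0.00208 mg/L.
36 µg/L = 0.036 mg/L.
Mass balance at complete mixing: C_std·(Q_w + Q_r) = Q_w·C_e + Q_r·C_b.
Rearranging, Q_w = Q_r·(C_std − C_b)/(C_e − C_std) = 1.10·(0.036 − 0.00208) / (0.34 − 0.036) = 0.1227 m³/s.
= 10.6 ML/d.

10.6 ML/d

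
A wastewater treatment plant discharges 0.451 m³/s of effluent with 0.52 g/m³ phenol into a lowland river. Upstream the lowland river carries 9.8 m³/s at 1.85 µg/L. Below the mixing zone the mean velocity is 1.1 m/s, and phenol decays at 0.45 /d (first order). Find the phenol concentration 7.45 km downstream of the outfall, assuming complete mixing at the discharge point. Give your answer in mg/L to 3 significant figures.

1.85 µg/L = 0.00185 mg/L.
After complete mixing, C₀ = (0.451·0.52 + 9.8·0.00185) / 10.25 = 0.02465 mg/L.
Travel time t = 7450 m / 1.1 m/s = 6773 s = 0.07839 d.
C = 0.02465·exp(−0.45·0.07839) = 0.02465·0.9653 = 0.02379 mg/L.

0.0238 mg/L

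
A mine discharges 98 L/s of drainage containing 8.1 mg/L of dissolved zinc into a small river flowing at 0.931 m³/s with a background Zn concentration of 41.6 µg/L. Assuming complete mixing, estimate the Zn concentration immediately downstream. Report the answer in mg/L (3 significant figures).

98 L/s = 0.098 m³/s.
41.6 µg/L = 0.0416 mg/L.
Conservation of mass across the mixing zone: C = (0.098·8.1 + 0.931·0.0416) / (0.098 + 0.931) = 0.8325/1.029 = 0.8091 mg/L.

0.809 mg/L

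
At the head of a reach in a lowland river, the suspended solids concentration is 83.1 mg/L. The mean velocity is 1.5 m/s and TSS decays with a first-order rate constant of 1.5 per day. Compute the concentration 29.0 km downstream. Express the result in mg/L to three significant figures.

59.4 mg/L

Travel time t = 29.0 km / 1.5 m/s = 2.9e+04/1.5 = 1.933e+04 s = 0.2238 d.
First-order decay: C = 83.1·exp(−1.5·0.2238) = 83.1·0.7149 = 59.41 mg/L.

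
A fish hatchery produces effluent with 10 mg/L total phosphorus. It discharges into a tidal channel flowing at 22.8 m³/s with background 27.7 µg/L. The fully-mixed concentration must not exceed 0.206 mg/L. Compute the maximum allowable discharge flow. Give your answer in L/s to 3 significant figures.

415 L/s

27.7 µg/L = 0.0277 mg/L.
Mass balance at complete mixing: C_std·(Q_w + Q_r) = Q_w·C_e + Q_r·C_b.
Rearranging, Q_w = Q_r·(C_std − C_b)/(C_e − C_std) = 22.8·(0.206 − 0.0277) / (10 − 0.206) = 0.4151 m³/s.
= 415.1 L/s.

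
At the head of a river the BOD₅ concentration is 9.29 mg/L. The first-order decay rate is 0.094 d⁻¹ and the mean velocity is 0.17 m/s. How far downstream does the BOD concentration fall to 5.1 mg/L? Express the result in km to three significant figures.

From C = C₀·e^(−kt), t = ln(C₀/C)/k = ln(9.29/5.1)/0.094 = 0.5997/0.094 = 6.38 d.
Distance = v·t = 0.17 m/s × 5.512e+05 s = 9.371e+04 m = 93.71 km.

93.7 km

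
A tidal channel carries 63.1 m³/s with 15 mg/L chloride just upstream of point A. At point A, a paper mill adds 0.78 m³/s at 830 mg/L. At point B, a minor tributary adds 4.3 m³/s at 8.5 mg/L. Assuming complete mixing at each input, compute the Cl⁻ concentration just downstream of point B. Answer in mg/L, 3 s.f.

After input A: C = (63.1·15 + 0.78·830) / 63.88 = 24.95 mg/L.
After input B: C = (63.88·24.95 + 4.3·8.5) / 68.18 = 23.91 mg/L.

23.9 mg/L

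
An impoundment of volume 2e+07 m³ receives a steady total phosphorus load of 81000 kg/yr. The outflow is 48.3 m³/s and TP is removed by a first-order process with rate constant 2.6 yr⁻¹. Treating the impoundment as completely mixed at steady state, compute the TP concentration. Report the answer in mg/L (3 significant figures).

0.0514 mg/L

Outflow Q = 48.3 m³/s × 3.156e+07 s/yr = 1.524e+09 m³/yr.
Steady-state CSTR mass balance: W = Q·C + k·V·C, so C = W/(Q + kV).
Q + kV = 1.524e+09 + 2.6·2e+07 = 1.576e+09 m³/yr.
C = 81000/1.576e+09 = 5.139e-05 kg/m³ = 0.05139 mg/L.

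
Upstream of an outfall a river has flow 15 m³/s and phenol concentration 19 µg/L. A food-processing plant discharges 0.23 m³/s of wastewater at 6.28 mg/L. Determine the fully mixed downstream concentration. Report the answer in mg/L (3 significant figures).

19 µg/L = 0.019 mg/L.
Flow-weighted mixing gives C = (0.23·6.28 + 15·0.019) / (0.23 + 15) = 1.729/15.23 = 0.1136 mg/L.

0.114 mg/L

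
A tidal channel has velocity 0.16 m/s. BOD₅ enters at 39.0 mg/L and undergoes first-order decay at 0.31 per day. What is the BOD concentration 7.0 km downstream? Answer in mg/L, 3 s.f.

Travel time t = 7.0 km / 0.16 m/s = 7000/0.16 = 4.375e+04 s = 0.5064 d.
First-order decay: C = 39.0·exp(−0.31·0.5064) = 39.0·0.8547 = 33.33 mg/L.

33.3 mg/L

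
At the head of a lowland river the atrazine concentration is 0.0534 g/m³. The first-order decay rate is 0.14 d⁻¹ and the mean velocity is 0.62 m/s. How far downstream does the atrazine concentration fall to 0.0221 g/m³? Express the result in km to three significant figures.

338 km

From C = C₀·e^(−kt), t = ln(C₀/C)/k = ln(0.0534/0.0221)/0.14 = 0.8822/0.14 = 6.302 d.
Distance = v·t = 0.62 m/s × 5.445e+05 s = 3.376e+05 m = 337.6 km.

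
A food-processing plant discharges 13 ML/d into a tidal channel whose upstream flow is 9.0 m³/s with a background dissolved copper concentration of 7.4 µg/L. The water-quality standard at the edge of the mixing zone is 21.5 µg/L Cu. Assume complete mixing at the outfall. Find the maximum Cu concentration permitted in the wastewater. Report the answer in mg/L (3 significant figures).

13 ML/d = 0.1505 m³/s.
7.4 µg/L = 0.0074 mg/L.
21.5 µg/L = 0.0215 mg/L.
Mass balance: 0.0215·9.15 = 0.1505·Cₑ + 9·0.0074.
Cₑ = (0.1967 − 0.0666) / 0.1505 = 0.8649 mg/L.

0.865 mg/L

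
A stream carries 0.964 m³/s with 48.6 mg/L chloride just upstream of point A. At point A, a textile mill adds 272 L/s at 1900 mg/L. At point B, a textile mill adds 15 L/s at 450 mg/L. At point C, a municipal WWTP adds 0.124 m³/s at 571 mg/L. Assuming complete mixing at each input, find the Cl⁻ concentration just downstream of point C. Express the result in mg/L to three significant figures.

272 L/s = 0.272 m³/s.
After input A: C = (0.964·48.6 + 0.272·1900) / 1.236 = 456 mg/L.
15 L/s = 0.015 m³/s.
After input B: C = (1.236·456 + 0.015·450) / 1.251 = 456 mg/L.
After input C: C = (1.251·456 + 0.124·571) / 1.375 = 466.3 mg/L.

466 mg/L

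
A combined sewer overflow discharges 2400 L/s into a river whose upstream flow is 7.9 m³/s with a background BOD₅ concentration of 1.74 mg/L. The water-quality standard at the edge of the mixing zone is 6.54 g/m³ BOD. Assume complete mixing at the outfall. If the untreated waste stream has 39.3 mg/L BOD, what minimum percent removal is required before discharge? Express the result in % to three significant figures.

43.2 %

2400 L/s = 2.4 m³/s.
Mass balance: 6.54·10.3 = 2.4·Cₑ + 7.9·1.74.
Cₑ = (67.36 − 13.75) / 2.4 = 22.34 mg/L.
Required removal = 1 − 22.34/39.3 = 43.16 %.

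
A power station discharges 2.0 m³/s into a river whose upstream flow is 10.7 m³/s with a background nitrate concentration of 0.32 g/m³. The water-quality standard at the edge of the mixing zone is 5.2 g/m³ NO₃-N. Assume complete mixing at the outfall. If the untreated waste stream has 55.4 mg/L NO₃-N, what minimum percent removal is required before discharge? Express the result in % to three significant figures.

43.5 %

Mass balance: 5.2·12.7 = 2·Cₑ + 10.7·0.32.
Cₑ = (66.04 − 3.424) / 2 = 31.31 mg/L.
Required removal = 1 − 31.31/55.4 = 43.49 %.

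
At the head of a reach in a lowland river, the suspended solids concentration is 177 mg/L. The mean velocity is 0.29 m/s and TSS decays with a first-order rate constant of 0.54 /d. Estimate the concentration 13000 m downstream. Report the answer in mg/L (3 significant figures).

134 mg/L

Travel time t = 13000 m / 0.29 m/s = 1.3e+04/0.29 = 4.483e+04 s = 0.5188 d.
First-order decay: C = 177·exp(−0.54·0.5188) = 177·0.7557 = 133.8 mg/L.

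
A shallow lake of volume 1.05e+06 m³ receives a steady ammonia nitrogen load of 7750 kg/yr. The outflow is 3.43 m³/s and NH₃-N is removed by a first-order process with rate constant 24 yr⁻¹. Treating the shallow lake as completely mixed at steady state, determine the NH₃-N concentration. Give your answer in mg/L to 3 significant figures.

0.0581 mg/L

Outflow Q = 3.43 m³/s × 3.156e+07 s/yr = 1.082e+08 m³/yr.
Steady-state CSTR mass balance: W = Q·C + k·V·C, so C = W/(Q + kV).
Q + kV = 1.082e+08 + 24·1.05e+06 = 1.334e+08 m³/yr.
C = 7750/1.334e+08 = 5.808e-05 kg/m³ = 0.05808 mg/L.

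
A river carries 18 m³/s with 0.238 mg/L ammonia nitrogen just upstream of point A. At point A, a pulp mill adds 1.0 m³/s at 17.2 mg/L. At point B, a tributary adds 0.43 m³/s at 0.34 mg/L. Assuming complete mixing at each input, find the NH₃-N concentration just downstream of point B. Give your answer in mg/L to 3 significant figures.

1.11 mg/L

After input A: C = (18·0.238 + 1·17.2) / 19 = 1.131 mg/L.
After input B: C = (19·1.131 + 0.43·0.34) / 19.43 = 1.113 mg/L.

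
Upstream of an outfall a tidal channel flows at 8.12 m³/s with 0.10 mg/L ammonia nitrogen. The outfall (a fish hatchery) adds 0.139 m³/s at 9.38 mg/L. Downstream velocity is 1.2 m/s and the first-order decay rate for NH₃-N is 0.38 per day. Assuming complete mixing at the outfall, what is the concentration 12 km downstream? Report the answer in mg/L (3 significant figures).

After complete mixing, C₀ = (0.139·9.38 + 8.12·0.1) / 8.259 = 0.2562 mg/L.
Travel time t = 1.2e+04 m / 1.2 m/s = 1e+04 s = 0.1157 d.
C = 0.2562·exp(−0.38·0.1157) = 0.2562·0.957 = 0.2452 mg/L.

0.245 mg/L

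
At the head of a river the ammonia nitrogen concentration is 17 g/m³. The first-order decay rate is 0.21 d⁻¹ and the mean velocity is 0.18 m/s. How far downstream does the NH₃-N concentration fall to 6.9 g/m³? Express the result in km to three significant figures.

From C = C₀·e^(−kt), t = ln(C₀/C)/k = ln(17/6.9)/0.21 = 0.9017/0.21 = 4.294 d.
Distance = v·t = 0.18 m/s × 3.71e+05 s = 6.678e+04 m = 66.78 km.

66.8 km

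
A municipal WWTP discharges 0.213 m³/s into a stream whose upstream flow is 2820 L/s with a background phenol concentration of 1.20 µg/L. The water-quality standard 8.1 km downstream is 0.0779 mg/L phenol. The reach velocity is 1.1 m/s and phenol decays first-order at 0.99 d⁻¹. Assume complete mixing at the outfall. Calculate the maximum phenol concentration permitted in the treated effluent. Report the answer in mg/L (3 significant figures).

2820 L/s = 2.82 m³/s.
1.20 µg/L = 0.0012 mg/L.
Travel time to the compliance point: t = 8100/1.1 = 7364 s = 0.08523 d; decay factor exp(−0.99·0.08523) = 0.9191.
So the concentration just after mixing may be at most 0.0779/0.9191 = 0.08476 mg/L.
Mass balance: 0.08476·3.033 = 0.213·Cₑ + 2.82·0.0012.
Cₑ = (0.2571 − 0.003384) / 0.213 = 1.191 mg/L.

1.19 mg/L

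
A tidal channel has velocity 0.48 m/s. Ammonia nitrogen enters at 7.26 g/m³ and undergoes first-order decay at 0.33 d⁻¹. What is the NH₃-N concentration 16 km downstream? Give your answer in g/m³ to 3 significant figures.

6.39 g/m³

Travel time t = 16 km / 0.48 m/s = 1.6e+04/0.48 = 3.333e+04 s = 0.3858 d.
First-order decay: C = 7.26·exp(−0.33·0.3858) = 7.26·0.8805 = 6.392 g/m³.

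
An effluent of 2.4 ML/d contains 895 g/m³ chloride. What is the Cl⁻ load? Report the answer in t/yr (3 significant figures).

2.4 ML/d = 0.02778 m³/s.
Mass flux = Q·C = 0.02778 m³/s × 895 g/m³ = 24.86 g/s.
= 24.86 g/s × 31.56 = 784.6 t/yr.

785 t/yr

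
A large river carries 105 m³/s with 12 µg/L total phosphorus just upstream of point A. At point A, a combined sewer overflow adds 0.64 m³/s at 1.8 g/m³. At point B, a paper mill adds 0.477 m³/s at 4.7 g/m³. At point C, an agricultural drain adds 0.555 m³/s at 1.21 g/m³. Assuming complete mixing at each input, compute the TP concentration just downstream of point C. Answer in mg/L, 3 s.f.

0.0499 mg/L

12 µg/L = 0.012 mg/L.
After input A: C = (105·0.012 + 0.64·1.8) / 105.6 = 0.02283 mg/L.
After input B: C = (105.6·0.02283 + 0.477·4.7) / 106.1 = 0.04386 mg/L.
After input C: C = (106.1·0.04386 + 0.555·1.21) / 106.7 = 0.04992 mg/L.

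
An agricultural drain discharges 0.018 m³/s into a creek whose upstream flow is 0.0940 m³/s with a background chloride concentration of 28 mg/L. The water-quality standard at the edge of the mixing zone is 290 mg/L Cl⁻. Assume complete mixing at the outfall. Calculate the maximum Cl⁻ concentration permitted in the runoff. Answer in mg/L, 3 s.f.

1660 mg/L

Mass balance: 290·0.112 = 0.018·Cₑ + 0.094·28.
Cₑ = (32.48 − 2.632) / 0.018 = 1658 mg/L.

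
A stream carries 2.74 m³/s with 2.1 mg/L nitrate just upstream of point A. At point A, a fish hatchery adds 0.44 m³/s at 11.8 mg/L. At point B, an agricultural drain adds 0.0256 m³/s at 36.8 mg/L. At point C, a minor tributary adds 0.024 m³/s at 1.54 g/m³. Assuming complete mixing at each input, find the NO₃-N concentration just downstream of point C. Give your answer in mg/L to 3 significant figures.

After input A: C = (2.74·2.1 + 0.44·11.8) / 3.18 = 3.442 mg/L.
After input B: C = (3.18·3.442 + 0.0256·36.8) / 3.206 = 3.709 mg/L.
After input C: C = (3.206·3.709 + 0.024·1.54) / 3.23 = 3.692 mg/L.

3.69 mg/L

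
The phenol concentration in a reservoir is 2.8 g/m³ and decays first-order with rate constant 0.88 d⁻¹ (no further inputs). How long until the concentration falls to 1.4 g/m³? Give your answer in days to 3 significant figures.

t = ln(C₀/C)/k = ln(2.8/1.4)/0.88 = 0.6931/0.88 = 0.7877 d.

0.788 d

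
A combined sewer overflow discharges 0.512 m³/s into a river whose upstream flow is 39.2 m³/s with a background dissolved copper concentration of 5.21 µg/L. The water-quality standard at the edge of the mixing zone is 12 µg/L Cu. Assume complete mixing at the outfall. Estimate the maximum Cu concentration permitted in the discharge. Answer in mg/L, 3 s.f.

5.21 µg/L = 0.00521 mg/L.
12 µg/L = 0.012 mg/L.
Mass balance: 0.012·39.71 = 0.512·Cₑ + 39.2·0.00521.
Cₑ = (0.4765 − 0.2042) / 0.512 = 0.5319 mg/L.

0.532 mg/L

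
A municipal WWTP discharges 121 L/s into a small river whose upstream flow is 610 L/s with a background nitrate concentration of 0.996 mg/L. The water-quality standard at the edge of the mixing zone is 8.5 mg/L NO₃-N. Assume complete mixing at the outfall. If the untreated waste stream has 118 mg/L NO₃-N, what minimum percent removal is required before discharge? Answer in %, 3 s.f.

121 L/s = 0.121 m³/s.
610 L/s = 0.61 m³/s.
Mass balance: 8.5·0.731 = 0.121·Cₑ + 0.61·0.996.
Cₑ = (6.213 − 0.6076) / 0.121 = 46.33 mg/L.
Required removal = 1 − 46.33/118 = 60.74 %.

60.7 %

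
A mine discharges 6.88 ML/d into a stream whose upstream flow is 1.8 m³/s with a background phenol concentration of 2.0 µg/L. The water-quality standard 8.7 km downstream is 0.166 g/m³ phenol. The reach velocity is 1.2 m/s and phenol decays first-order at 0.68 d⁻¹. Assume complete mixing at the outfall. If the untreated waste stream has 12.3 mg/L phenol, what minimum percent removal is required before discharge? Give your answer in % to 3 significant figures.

66.6 %

6.88 ML/d = 0.07963 m³/s.
2.0 µg/L = 0.002 mg/L.
Travel time to the compliance point: t = 8700/1.2 = 7250 s = 0.08391 d; decay factor exp(−0.68·0.08391) = 0.9445.
So the concentration just after mixing may be at most 0.166/0.9445 = 0.1757 mg/L.
Mass balance: 0.1757·1.88 = 0.07963·Cₑ + 1.8·0.002.
Cₑ = (0.3303 − 0.0036) / 0.07963 = 4.103 mg/L.
Required removal = 1 − 4.103/12.3 = 66.64 %.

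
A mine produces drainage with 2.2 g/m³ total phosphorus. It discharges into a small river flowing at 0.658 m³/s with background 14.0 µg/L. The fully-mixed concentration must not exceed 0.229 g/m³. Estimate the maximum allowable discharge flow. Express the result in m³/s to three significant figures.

14.0 µg/L = 0.014 mg/L.
Mass balance at complete mixing: C_std·(Q_w + Q_r) = Q_w·C_e + Q_r·C_b.
Rearranging, Q_w = Q_r·(C_std − C_b)/(C_e − C_std) = 0.658·(0.229 − 0.014) / (2.2 − 0.229) = 0.07178 m³/s.

0.0718 m³/s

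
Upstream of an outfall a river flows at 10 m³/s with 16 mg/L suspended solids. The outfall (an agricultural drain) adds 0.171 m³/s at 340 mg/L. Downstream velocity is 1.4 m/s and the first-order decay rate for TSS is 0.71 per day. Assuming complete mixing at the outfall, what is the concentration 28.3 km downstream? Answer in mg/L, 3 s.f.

After complete mixing, C₀ = (0.171·340 + 10·16) / 10.17 = 21.45 mg/L.
Travel time t = 2.83e+04 m / 1.4 m/s = 2.021e+04 s = 0.234 d.
C = 21.45·exp(−0.71·0.234) = 21.45·0.847 = 18.16 mg/L.

18.2 mg/L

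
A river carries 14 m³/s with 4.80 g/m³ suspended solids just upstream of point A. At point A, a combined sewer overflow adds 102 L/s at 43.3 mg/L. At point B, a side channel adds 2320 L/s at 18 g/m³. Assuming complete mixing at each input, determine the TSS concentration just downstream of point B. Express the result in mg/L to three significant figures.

6.90 mg/L

102 L/s = 0.102 m³/s.
After input A: C = (14·4.8 + 0.102·43.3) / 14.1 = 5.078 mg/L.
2320 L/s = 2.32 m³/s.
After input B: C = (14.1·5.078 + 2.32·18) / 16.42 = 6.904 mg/L.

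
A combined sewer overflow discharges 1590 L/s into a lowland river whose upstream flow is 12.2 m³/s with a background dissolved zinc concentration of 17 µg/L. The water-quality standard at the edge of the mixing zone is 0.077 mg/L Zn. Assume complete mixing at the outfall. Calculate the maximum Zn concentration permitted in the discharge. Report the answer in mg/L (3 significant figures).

1590 L/s = 1.59 m³/s.
17 µg/L = 0.017 mg/L.
Mass balance: 0.077·13.79 = 1.59·Cₑ + 12.2·0.017.
Cₑ = (1.062 − 0.2074) / 1.59 = 0.5374 mg/L.

0.537 mg/L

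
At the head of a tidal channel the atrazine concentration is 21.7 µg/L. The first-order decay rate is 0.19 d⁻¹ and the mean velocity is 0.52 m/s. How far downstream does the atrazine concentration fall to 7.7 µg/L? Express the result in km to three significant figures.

245 km

From C = C₀·e^(−kt), t = ln(C₀/C)/k = ln(21.7/7.7)/0.19 = 1.036/0.19 = 5.453 d.
Distance = v·t = 0.52 m/s × 4.711e+05 s = 2.45e+05 m = 245 km.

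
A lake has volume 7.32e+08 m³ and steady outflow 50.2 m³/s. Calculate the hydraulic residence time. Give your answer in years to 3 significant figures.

0.462 yr

Q = 50.2 m³/s × 3.156e+07 s/yr = 1.584e+09 m³/yr.
Hydraulic residence time τ = V/Q = 7.32e+08/1.584e+09 = 0.4621 yr.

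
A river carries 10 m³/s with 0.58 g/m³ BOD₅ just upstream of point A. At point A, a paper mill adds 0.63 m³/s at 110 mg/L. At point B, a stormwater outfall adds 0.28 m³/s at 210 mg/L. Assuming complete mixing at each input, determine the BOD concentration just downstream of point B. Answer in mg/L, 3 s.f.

12.3 mg/L

After input A: C = (10·0.58 + 0.63·110) / 10.63 = 7.065 mg/L.
After input B: C = (10.63·7.065 + 0.28·210) / 10.91 = 12.27 mg/L.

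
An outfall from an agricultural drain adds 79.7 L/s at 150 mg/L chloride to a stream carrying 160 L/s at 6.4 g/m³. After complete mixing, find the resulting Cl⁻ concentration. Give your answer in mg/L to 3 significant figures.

54.1 mg/L

79.7 L/s = 0.0797 m³/s.
160 L/s = 0.16 m³/s.
Conservation of mass across the mixing zone: C = (0.0797·150 + 0.16·6.4) / (0.0797 + 0.16) = 12.98/0.2397 = 54.15 mg/L.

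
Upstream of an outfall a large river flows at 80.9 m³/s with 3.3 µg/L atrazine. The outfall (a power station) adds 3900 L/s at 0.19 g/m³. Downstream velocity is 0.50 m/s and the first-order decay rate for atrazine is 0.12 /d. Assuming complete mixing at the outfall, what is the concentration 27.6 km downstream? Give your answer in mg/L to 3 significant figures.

0.0110 mg/L

3900 L/s = 3.9 m³/s.
3.3 µg/L = 0.0033 mg/L.
After complete mixing, C₀ = (3.9·0.19 + 80.9·0.0033) / 84.8 = 0.01189 mg/L.
Travel time t = 2.76e+04 m / 0.50 m/s = 5.52e+04 s = 0.6389 d.
C = 0.01189·exp(−0.12·0.6389) = 0.01189·0.9262 = 0.01101 mg/L.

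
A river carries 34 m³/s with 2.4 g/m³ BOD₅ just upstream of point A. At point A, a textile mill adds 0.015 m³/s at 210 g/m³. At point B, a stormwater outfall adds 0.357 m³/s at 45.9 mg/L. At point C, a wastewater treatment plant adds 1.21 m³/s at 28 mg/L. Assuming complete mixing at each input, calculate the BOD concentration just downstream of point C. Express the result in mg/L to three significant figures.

After input A: C = (34·2.4 + 0.015·210) / 34.02 = 2.492 mg/L.
After input B: C = (34.02·2.492 + 0.357·45.9) / 34.37 = 2.942 mg/L.
After input C: C = (34.37·2.942 + 1.21·28) / 35.58 = 3.795 mg/L.

3.79 mg/L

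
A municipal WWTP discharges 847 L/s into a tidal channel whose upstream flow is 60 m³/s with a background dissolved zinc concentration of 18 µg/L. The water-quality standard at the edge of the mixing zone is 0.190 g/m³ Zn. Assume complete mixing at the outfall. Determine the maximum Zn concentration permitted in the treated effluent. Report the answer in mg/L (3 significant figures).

847 L/s = 0.847 m³/s.
18 µg/L = 0.018 mg/L.
Mass balance: 0.19·60.85 = 0.847·Cₑ + 60·0.018.
Cₑ = (11.56 − 1.08) / 0.847 = 12.37 mg/L.

12.4 mg/L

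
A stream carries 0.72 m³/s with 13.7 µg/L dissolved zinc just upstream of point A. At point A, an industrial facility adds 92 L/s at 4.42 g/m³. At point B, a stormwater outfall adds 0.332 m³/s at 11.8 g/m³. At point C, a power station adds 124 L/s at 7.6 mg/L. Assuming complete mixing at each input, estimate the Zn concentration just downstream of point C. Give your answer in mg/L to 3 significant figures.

4.16 mg/L

13.7 µg/L = 0.0137 mg/L.
92 L/s = 0.092 m³/s.
After input A: C = (0.72·0.0137 + 0.092·4.42) / 0.812 = 0.5129 mg/L.
After input B: C = (0.812·0.5129 + 0.332·11.8) / 1.144 = 3.789 mg/L.
124 L/s = 0.124 m³/s.
After input C: C = (1.144·3.789 + 0.124·7.6) / 1.268 = 4.161 mg/L.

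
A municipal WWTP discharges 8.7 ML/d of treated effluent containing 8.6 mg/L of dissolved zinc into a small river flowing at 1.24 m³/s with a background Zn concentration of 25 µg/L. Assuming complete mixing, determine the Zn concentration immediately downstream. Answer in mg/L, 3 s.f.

8.7 ML/d = 0.1007 m³/s.
25 µg/L = 0.025 mg/L.
Conservation of mass across the mixing zone: C = (0.1007·8.6 + 1.24·0.025) / (0.1007 + 1.24) = 0.897/1.341 = 0.669 mg/L.

0.669 mg/L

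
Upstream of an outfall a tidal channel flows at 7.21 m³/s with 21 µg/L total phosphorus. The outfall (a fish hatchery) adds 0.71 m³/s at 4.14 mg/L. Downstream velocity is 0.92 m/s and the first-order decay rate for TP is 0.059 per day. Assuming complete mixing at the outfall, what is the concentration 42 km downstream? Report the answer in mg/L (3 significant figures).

0.378 mg/L

21 µg/L = 0.021 mg/L.
After complete mixing, C₀ = (0.71·4.14 + 7.21·0.021) / 7.92 = 0.3903 mg/L.
Travel time t = 4.2e+04 m / 0.92 m/s = 4.565e+04 s = 0.5284 d.
C = 0.3903·exp(−0.059·0.5284) = 0.3903·0.9693 = 0.3783 mg/L.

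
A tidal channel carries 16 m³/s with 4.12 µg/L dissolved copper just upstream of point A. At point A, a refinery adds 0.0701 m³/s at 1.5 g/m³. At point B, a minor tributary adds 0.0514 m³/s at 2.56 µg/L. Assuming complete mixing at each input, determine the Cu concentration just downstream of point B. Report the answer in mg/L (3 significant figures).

4.12 µg/L = 0.00412 mg/L.
After input A: C = (16·0.00412 + 0.0701·1.5) / 16.07 = 0.01065 mg/L.
2.56 µg/L = 0.00256 mg/L.
After input B: C = (16.07·0.01065 + 0.0514·0.00256) / 16.12 = 0.01062 mg/L.

0.0106 mg/L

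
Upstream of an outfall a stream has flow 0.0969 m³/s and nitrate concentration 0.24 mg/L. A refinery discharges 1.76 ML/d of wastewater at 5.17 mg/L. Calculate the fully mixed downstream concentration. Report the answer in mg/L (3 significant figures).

1.10 mg/L

1.76 ML/d = 0.02037 m³/s.
Conservation of mass across the mixing zone: C = (0.02037·5.17 + 0.0969·0.24) / (0.02037 + 0.0969) = 0.1286/0.1173 = 1.096 mg/L.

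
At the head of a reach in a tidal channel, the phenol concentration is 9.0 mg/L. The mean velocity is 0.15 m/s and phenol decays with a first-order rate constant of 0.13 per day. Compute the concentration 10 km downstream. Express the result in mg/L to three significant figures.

Travel time t = 10 km / 0.15 m/s = 1e+04/0.15 = 6.667e+04 s = 0.7716 d.
First-order decay: C = 9.0·exp(−0.13·0.7716) = 9.0·0.9046 = 8.141 mg/L.

8.14 mg/L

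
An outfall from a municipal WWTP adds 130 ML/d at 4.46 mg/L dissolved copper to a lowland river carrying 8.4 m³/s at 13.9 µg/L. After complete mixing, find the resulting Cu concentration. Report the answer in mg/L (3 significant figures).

0.689 mg/L

130 ML/d = 1.505 m³/s.
13.9 µg/L = 0.0139 mg/L.
Flow-weighted mixing gives C = (1.505·4.46 + 8.4·0.0139) / (1.505 + 8.4) = 6.827/9.905 = 0.6893 mg/L.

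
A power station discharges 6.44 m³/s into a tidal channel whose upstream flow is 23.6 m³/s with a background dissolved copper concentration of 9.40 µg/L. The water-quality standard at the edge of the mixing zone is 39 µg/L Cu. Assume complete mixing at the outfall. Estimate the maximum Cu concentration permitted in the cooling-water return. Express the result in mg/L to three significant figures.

9.40 µg/L = 0.0094 mg/L.
39 µg/L = 0.039 mg/L.
Mass balance: 0.039·30.04 = 6.44·Cₑ + 23.6·0.0094.
Cₑ = (1.172 − 0.2218) / 6.44 = 0.1475 mg/L.

0.147 mg/L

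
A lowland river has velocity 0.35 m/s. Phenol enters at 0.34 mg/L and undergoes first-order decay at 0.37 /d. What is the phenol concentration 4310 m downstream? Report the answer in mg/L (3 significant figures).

0.323 mg/L

Travel time t = 4310 m / 0.35 m/s = 4310/0.35 = 1.231e+04 s = 0.1425 d.
First-order decay: C = 0.34·exp(−0.37·0.1425) = 0.34·0.9486 = 0.3225 mg/L.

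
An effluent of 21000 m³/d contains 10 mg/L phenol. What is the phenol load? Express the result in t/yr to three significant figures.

76.7 t/yr

21000 m³/d = 0.2431 m³/s.
Mass flux = Q·C = 0.2431 m³/s × 10 g/m³ = 2.431 g/s.
= 2.431 g/s × 31.56 = 76.7 t/yr.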